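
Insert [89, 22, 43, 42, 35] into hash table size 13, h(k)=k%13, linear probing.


Insert 89: h=11 -> slot 11
Insert 22: h=9 -> slot 9
Insert 43: h=4 -> slot 4
Insert 42: h=3 -> slot 3
Insert 35: h=9, 1 probes -> slot 10

Table: [None, None, None, 42, 43, None, None, None, None, 22, 35, 89, None]


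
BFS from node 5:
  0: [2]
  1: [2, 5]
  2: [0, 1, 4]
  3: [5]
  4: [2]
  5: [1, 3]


Visit 5, enqueue [1, 3]
Visit 1, enqueue [2]
Visit 3, enqueue []
Visit 2, enqueue [0, 4]
Visit 0, enqueue []
Visit 4, enqueue []

BFS order: [5, 1, 3, 2, 0, 4]


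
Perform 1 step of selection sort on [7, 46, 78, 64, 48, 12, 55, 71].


Initial: [7, 46, 78, 64, 48, 12, 55, 71]
Step 1: min=7 at 0
  Swap: [7, 46, 78, 64, 48, 12, 55, 71]

After 1 step: [7, 46, 78, 64, 48, 12, 55, 71]


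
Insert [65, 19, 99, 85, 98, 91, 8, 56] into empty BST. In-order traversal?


Insert 65: root
Insert 19: L from 65
Insert 99: R from 65
Insert 85: R from 65 -> L from 99
Insert 98: R from 65 -> L from 99 -> R from 85
Insert 91: R from 65 -> L from 99 -> R from 85 -> L from 98
Insert 8: L from 65 -> L from 19
Insert 56: L from 65 -> R from 19

In-order: [8, 19, 56, 65, 85, 91, 98, 99]


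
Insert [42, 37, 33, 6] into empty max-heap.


Insert 42: [42]
Insert 37: [42, 37]
Insert 33: [42, 37, 33]
Insert 6: [42, 37, 33, 6]

Final heap: [42, 37, 33, 6]


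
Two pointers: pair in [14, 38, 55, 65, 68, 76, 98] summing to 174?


lo=0(14)+hi=6(98)=112
lo=1(38)+hi=6(98)=136
lo=2(55)+hi=6(98)=153
lo=3(65)+hi=6(98)=163
lo=4(68)+hi=6(98)=166
lo=5(76)+hi=6(98)=174

Yes: 76+98=174


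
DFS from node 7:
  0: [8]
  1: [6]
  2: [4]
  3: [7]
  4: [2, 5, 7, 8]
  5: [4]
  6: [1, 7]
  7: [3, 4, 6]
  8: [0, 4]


Visit 7, push [6, 4, 3]
Visit 3, push []
Visit 4, push [8, 5, 2]
Visit 2, push []
Visit 5, push []
Visit 8, push [0]
Visit 0, push []
Visit 6, push [1]
Visit 1, push []

DFS order: [7, 3, 4, 2, 5, 8, 0, 6, 1]


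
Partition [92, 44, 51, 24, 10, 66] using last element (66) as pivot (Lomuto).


Pivot: 66
  44 <= 66: swap -> [44, 92, 51, 24, 10, 66]
  51 <= 66: swap -> [44, 51, 92, 24, 10, 66]
  24 <= 66: swap -> [44, 51, 24, 92, 10, 66]
  10 <= 66: swap -> [44, 51, 24, 10, 92, 66]
Place pivot at 4: [44, 51, 24, 10, 66, 92]

Partitioned: [44, 51, 24, 10, 66, 92]


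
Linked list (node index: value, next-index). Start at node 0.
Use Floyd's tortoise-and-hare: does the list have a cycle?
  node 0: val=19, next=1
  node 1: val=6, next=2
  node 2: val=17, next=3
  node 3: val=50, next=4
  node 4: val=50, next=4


Floyd's tortoise (slow, +1) and hare (fast, +2):
  init: slow=0, fast=0
  step 1: slow=1, fast=2
  step 2: slow=2, fast=4
  step 3: slow=3, fast=4
  step 4: slow=4, fast=4
  slow == fast at node 4: cycle detected

Cycle: yes


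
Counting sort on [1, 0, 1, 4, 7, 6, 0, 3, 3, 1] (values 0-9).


Input: [1, 0, 1, 4, 7, 6, 0, 3, 3, 1]
Counts: [2, 3, 0, 2, 1, 0, 1, 1, 0, 0]

Sorted: [0, 0, 1, 1, 1, 3, 3, 4, 6, 7]


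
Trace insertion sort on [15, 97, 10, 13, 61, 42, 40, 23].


Initial: [15, 97, 10, 13, 61, 42, 40, 23]
Insert 97: [15, 97, 10, 13, 61, 42, 40, 23]
Insert 10: [10, 15, 97, 13, 61, 42, 40, 23]
Insert 13: [10, 13, 15, 97, 61, 42, 40, 23]
Insert 61: [10, 13, 15, 61, 97, 42, 40, 23]
Insert 42: [10, 13, 15, 42, 61, 97, 40, 23]
Insert 40: [10, 13, 15, 40, 42, 61, 97, 23]
Insert 23: [10, 13, 15, 23, 40, 42, 61, 97]

Sorted: [10, 13, 15, 23, 40, 42, 61, 97]


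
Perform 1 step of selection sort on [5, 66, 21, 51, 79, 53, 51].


Initial: [5, 66, 21, 51, 79, 53, 51]
Step 1: min=5 at 0
  Swap: [5, 66, 21, 51, 79, 53, 51]

After 1 step: [5, 66, 21, 51, 79, 53, 51]


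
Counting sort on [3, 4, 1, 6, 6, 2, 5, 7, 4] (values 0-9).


Input: [3, 4, 1, 6, 6, 2, 5, 7, 4]
Counts: [0, 1, 1, 1, 2, 1, 2, 1, 0, 0]

Sorted: [1, 2, 3, 4, 4, 5, 6, 6, 7]


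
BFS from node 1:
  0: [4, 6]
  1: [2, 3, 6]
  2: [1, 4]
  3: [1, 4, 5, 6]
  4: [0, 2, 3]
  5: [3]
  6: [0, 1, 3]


Visit 1, enqueue [2, 3, 6]
Visit 2, enqueue [4]
Visit 3, enqueue [5]
Visit 6, enqueue [0]
Visit 4, enqueue []
Visit 5, enqueue []
Visit 0, enqueue []

BFS order: [1, 2, 3, 6, 4, 5, 0]


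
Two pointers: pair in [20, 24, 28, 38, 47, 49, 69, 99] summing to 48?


lo=0(20)+hi=7(99)=119
lo=0(20)+hi=6(69)=89
lo=0(20)+hi=5(49)=69
lo=0(20)+hi=4(47)=67
lo=0(20)+hi=3(38)=58
lo=0(20)+hi=2(28)=48

Yes: 20+28=48


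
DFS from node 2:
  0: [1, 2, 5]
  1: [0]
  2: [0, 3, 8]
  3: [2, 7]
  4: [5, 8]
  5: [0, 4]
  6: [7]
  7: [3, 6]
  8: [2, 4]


Visit 2, push [8, 3, 0]
Visit 0, push [5, 1]
Visit 1, push []
Visit 5, push [4]
Visit 4, push [8]
Visit 8, push []
Visit 3, push [7]
Visit 7, push [6]
Visit 6, push []

DFS order: [2, 0, 1, 5, 4, 8, 3, 7, 6]


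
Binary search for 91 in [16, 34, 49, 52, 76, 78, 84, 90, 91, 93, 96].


Step 1: lo=0, hi=10, mid=5, val=78
Step 2: lo=6, hi=10, mid=8, val=91

Found at index 8


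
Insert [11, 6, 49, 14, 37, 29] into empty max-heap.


Insert 11: [11]
Insert 6: [11, 6]
Insert 49: [49, 6, 11]
Insert 14: [49, 14, 11, 6]
Insert 37: [49, 37, 11, 6, 14]
Insert 29: [49, 37, 29, 6, 14, 11]

Final heap: [49, 37, 29, 6, 14, 11]


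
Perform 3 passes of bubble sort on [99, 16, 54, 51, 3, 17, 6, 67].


Initial: [99, 16, 54, 51, 3, 17, 6, 67]
Pass 1: [16, 54, 51, 3, 17, 6, 67, 99] (7 swaps)
Pass 2: [16, 51, 3, 17, 6, 54, 67, 99] (4 swaps)
Pass 3: [16, 3, 17, 6, 51, 54, 67, 99] (3 swaps)

After 3 passes: [16, 3, 17, 6, 51, 54, 67, 99]


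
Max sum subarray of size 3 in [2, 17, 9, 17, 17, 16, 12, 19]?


[0:3]: 28
[1:4]: 43
[2:5]: 43
[3:6]: 50
[4:7]: 45
[5:8]: 47

Max: 50 at [3:6]


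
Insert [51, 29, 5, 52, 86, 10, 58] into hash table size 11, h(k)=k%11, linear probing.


Insert 51: h=7 -> slot 7
Insert 29: h=7, 1 probes -> slot 8
Insert 5: h=5 -> slot 5
Insert 52: h=8, 1 probes -> slot 9
Insert 86: h=9, 1 probes -> slot 10
Insert 10: h=10, 1 probes -> slot 0
Insert 58: h=3 -> slot 3

Table: [10, None, None, 58, None, 5, None, 51, 29, 52, 86]


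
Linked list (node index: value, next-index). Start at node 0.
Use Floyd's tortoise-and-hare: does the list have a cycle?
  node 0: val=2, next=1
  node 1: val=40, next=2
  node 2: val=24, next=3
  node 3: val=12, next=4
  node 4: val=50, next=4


Floyd's tortoise (slow, +1) and hare (fast, +2):
  init: slow=0, fast=0
  step 1: slow=1, fast=2
  step 2: slow=2, fast=4
  step 3: slow=3, fast=4
  step 4: slow=4, fast=4
  slow == fast at node 4: cycle detected

Cycle: yes


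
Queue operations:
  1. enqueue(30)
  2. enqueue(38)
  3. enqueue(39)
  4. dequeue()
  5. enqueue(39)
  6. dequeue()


enqueue(30) -> [30]
enqueue(38) -> [30, 38]
enqueue(39) -> [30, 38, 39]
dequeue()->30, [38, 39]
enqueue(39) -> [38, 39, 39]
dequeue()->38, [39, 39]

Final queue: [39, 39]


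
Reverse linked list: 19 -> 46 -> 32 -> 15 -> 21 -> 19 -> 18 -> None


Step 1: curr=19, set curr.next=prev(None) | reversed so far: 19
Step 2: curr=46, set curr.next=prev(19) | reversed so far: 46 -> 19
Step 3: curr=32, set curr.next=prev(46) | reversed so far: 32 -> 46 -> 19
Step 4: curr=15, set curr.next=prev(32) | reversed so far: 15 -> 32 -> 46 -> 19
Step 5: curr=21, set curr.next=prev(15) | reversed so far: 21 -> 15 -> 32 -> 46 -> 19
Step 6: curr=19, set curr.next=prev(21) | reversed so far: 19 -> 21 -> 15 -> 32 -> 46 -> 19
Step 7: curr=18, set curr.next=prev(19) | reversed so far: 18 -> 19 -> 21 -> 15 -> 32 -> 46 -> 19

18 -> 19 -> 21 -> 15 -> 32 -> 46 -> 19 -> None


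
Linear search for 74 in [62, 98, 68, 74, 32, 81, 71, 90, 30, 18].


i=0: 62!=74
i=1: 98!=74
i=2: 68!=74
i=3: 74==74 found!

Found at 3, 4 comps


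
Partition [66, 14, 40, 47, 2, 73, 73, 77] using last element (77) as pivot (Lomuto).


Pivot: 77
  66 <= 77: advance i (no swap)
  14 <= 77: advance i (no swap)
  40 <= 77: advance i (no swap)
  47 <= 77: advance i (no swap)
  2 <= 77: advance i (no swap)
  73 <= 77: advance i (no swap)
  73 <= 77: advance i (no swap)
Place pivot at 7: [66, 14, 40, 47, 2, 73, 73, 77]

Partitioned: [66, 14, 40, 47, 2, 73, 73, 77]


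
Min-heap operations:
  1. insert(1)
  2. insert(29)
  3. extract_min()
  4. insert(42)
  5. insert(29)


insert(1) -> [1]
insert(29) -> [1, 29]
extract_min()->1, [29]
insert(42) -> [29, 42]
insert(29) -> [29, 42, 29]

Final heap: [29, 42, 29]


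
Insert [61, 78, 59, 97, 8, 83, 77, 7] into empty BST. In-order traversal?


Insert 61: root
Insert 78: R from 61
Insert 59: L from 61
Insert 97: R from 61 -> R from 78
Insert 8: L from 61 -> L from 59
Insert 83: R from 61 -> R from 78 -> L from 97
Insert 77: R from 61 -> L from 78
Insert 7: L from 61 -> L from 59 -> L from 8

In-order: [7, 8, 59, 61, 77, 78, 83, 97]


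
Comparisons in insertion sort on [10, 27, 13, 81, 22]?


Algorithm: insertion sort
Input: [10, 27, 13, 81, 22]
Sorted: [10, 13, 22, 27, 81]

7


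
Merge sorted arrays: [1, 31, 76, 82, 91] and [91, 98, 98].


Take 1 from A
Take 31 from A
Take 76 from A
Take 82 from A
Take 91 from A

Merged: [1, 31, 76, 82, 91, 91, 98, 98]


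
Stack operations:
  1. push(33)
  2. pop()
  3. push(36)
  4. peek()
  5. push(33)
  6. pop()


push(33) -> [33]
pop()->33, []
push(36) -> [36]
peek()->36
push(33) -> [36, 33]
pop()->33, [36]

Final stack: [36]


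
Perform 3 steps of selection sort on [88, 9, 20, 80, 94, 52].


Initial: [88, 9, 20, 80, 94, 52]
Step 1: min=9 at 1
  Swap: [9, 88, 20, 80, 94, 52]
Step 2: min=20 at 2
  Swap: [9, 20, 88, 80, 94, 52]
Step 3: min=52 at 5
  Swap: [9, 20, 52, 80, 94, 88]

After 3 steps: [9, 20, 52, 80, 94, 88]


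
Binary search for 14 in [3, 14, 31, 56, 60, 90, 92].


Step 1: lo=0, hi=6, mid=3, val=56
Step 2: lo=0, hi=2, mid=1, val=14

Found at index 1


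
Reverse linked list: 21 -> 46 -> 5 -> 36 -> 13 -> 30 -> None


Step 1: curr=21, set curr.next=prev(None) | reversed so far: 21
Step 2: curr=46, set curr.next=prev(21) | reversed so far: 46 -> 21
Step 3: curr=5, set curr.next=prev(46) | reversed so far: 5 -> 46 -> 21
Step 4: curr=36, set curr.next=prev(5) | reversed so far: 36 -> 5 -> 46 -> 21
Step 5: curr=13, set curr.next=prev(36) | reversed so far: 13 -> 36 -> 5 -> 46 -> 21
Step 6: curr=30, set curr.next=prev(13) | reversed so far: 30 -> 13 -> 36 -> 5 -> 46 -> 21

30 -> 13 -> 36 -> 5 -> 46 -> 21 -> None


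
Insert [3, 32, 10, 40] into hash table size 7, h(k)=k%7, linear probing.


Insert 3: h=3 -> slot 3
Insert 32: h=4 -> slot 4
Insert 10: h=3, 2 probes -> slot 5
Insert 40: h=5, 1 probes -> slot 6

Table: [None, None, None, 3, 32, 10, 40]


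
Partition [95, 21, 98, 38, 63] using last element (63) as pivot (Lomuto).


Pivot: 63
  21 <= 63: swap -> [21, 95, 98, 38, 63]
  38 <= 63: swap -> [21, 38, 98, 95, 63]
Place pivot at 2: [21, 38, 63, 95, 98]

Partitioned: [21, 38, 63, 95, 98]


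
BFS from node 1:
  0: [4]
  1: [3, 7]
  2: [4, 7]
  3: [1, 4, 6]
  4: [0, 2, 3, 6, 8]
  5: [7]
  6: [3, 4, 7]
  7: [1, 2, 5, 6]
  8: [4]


Visit 1, enqueue [3, 7]
Visit 3, enqueue [4, 6]
Visit 7, enqueue [2, 5]
Visit 4, enqueue [0, 8]
Visit 6, enqueue []
Visit 2, enqueue []
Visit 5, enqueue []
Visit 0, enqueue []
Visit 8, enqueue []

BFS order: [1, 3, 7, 4, 6, 2, 5, 0, 8]


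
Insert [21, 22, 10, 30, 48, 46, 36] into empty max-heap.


Insert 21: [21]
Insert 22: [22, 21]
Insert 10: [22, 21, 10]
Insert 30: [30, 22, 10, 21]
Insert 48: [48, 30, 10, 21, 22]
Insert 46: [48, 30, 46, 21, 22, 10]
Insert 36: [48, 30, 46, 21, 22, 10, 36]

Final heap: [48, 30, 46, 21, 22, 10, 36]


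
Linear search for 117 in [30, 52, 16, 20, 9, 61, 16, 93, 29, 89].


i=0: 30!=117
i=1: 52!=117
i=2: 16!=117
i=3: 20!=117
i=4: 9!=117
i=5: 61!=117
i=6: 16!=117
i=7: 93!=117
i=8: 29!=117
i=9: 89!=117

Not found, 10 comps


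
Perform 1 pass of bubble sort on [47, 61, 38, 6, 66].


Initial: [47, 61, 38, 6, 66]
Pass 1: [47, 38, 6, 61, 66] (2 swaps)

After 1 pass: [47, 38, 6, 61, 66]


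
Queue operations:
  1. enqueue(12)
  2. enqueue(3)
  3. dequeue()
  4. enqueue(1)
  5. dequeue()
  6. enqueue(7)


enqueue(12) -> [12]
enqueue(3) -> [12, 3]
dequeue()->12, [3]
enqueue(1) -> [3, 1]
dequeue()->3, [1]
enqueue(7) -> [1, 7]

Final queue: [1, 7]


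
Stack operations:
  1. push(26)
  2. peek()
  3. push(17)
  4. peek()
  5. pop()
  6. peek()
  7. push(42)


push(26) -> [26]
peek()->26
push(17) -> [26, 17]
peek()->17
pop()->17, [26]
peek()->26
push(42) -> [26, 42]

Final stack: [26, 42]


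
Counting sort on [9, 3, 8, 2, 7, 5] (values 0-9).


Input: [9, 3, 8, 2, 7, 5]
Counts: [0, 0, 1, 1, 0, 1, 0, 1, 1, 1]

Sorted: [2, 3, 5, 7, 8, 9]


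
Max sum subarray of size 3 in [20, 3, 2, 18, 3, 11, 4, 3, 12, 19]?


[0:3]: 25
[1:4]: 23
[2:5]: 23
[3:6]: 32
[4:7]: 18
[5:8]: 18
[6:9]: 19
[7:10]: 34

Max: 34 at [7:10]


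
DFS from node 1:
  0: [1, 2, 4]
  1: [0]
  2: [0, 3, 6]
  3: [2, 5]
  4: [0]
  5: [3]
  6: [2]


Visit 1, push [0]
Visit 0, push [4, 2]
Visit 2, push [6, 3]
Visit 3, push [5]
Visit 5, push []
Visit 6, push []
Visit 4, push []

DFS order: [1, 0, 2, 3, 5, 6, 4]


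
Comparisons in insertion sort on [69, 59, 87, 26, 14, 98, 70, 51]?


Algorithm: insertion sort
Input: [69, 59, 87, 26, 14, 98, 70, 51]
Sorted: [14, 26, 51, 59, 69, 70, 87, 98]

19


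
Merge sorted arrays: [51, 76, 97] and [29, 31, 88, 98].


Take 29 from B
Take 31 from B
Take 51 from A
Take 76 from A
Take 88 from B
Take 97 from A

Merged: [29, 31, 51, 76, 88, 97, 98]


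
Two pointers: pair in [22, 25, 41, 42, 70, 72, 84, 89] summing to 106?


lo=0(22)+hi=7(89)=111
lo=0(22)+hi=6(84)=106

Yes: 22+84=106


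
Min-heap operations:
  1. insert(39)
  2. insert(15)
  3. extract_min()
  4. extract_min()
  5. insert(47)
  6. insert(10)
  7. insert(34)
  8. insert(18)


insert(39) -> [39]
insert(15) -> [15, 39]
extract_min()->15, [39]
extract_min()->39, []
insert(47) -> [47]
insert(10) -> [10, 47]
insert(34) -> [10, 47, 34]
insert(18) -> [10, 18, 34, 47]

Final heap: [10, 18, 34, 47]


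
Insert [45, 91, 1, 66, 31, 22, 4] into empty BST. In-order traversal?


Insert 45: root
Insert 91: R from 45
Insert 1: L from 45
Insert 66: R from 45 -> L from 91
Insert 31: L from 45 -> R from 1
Insert 22: L from 45 -> R from 1 -> L from 31
Insert 4: L from 45 -> R from 1 -> L from 31 -> L from 22

In-order: [1, 4, 22, 31, 45, 66, 91]


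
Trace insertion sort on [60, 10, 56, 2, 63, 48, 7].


Initial: [60, 10, 56, 2, 63, 48, 7]
Insert 10: [10, 60, 56, 2, 63, 48, 7]
Insert 56: [10, 56, 60, 2, 63, 48, 7]
Insert 2: [2, 10, 56, 60, 63, 48, 7]
Insert 63: [2, 10, 56, 60, 63, 48, 7]
Insert 48: [2, 10, 48, 56, 60, 63, 7]
Insert 7: [2, 7, 10, 48, 56, 60, 63]

Sorted: [2, 7, 10, 48, 56, 60, 63]


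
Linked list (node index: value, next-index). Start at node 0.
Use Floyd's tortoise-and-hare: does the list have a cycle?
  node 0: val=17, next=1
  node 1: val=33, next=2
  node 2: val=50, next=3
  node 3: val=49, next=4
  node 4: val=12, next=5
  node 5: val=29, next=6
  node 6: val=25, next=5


Floyd's tortoise (slow, +1) and hare (fast, +2):
  init: slow=0, fast=0
  step 1: slow=1, fast=2
  step 2: slow=2, fast=4
  step 3: slow=3, fast=6
  step 4: slow=4, fast=6
  step 5: slow=5, fast=6
  step 6: slow=6, fast=6
  slow == fast at node 6: cycle detected

Cycle: yes


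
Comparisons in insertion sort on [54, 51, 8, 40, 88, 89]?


Algorithm: insertion sort
Input: [54, 51, 8, 40, 88, 89]
Sorted: [8, 40, 51, 54, 88, 89]

8


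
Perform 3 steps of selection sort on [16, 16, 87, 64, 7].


Initial: [16, 16, 87, 64, 7]
Step 1: min=7 at 4
  Swap: [7, 16, 87, 64, 16]
Step 2: min=16 at 1
  Swap: [7, 16, 87, 64, 16]
Step 3: min=16 at 4
  Swap: [7, 16, 16, 64, 87]

After 3 steps: [7, 16, 16, 64, 87]


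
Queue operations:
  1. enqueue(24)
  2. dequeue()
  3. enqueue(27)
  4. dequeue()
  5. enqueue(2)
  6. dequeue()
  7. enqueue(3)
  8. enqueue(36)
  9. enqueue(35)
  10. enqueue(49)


enqueue(24) -> [24]
dequeue()->24, []
enqueue(27) -> [27]
dequeue()->27, []
enqueue(2) -> [2]
dequeue()->2, []
enqueue(3) -> [3]
enqueue(36) -> [3, 36]
enqueue(35) -> [3, 36, 35]
enqueue(49) -> [3, 36, 35, 49]

Final queue: [3, 36, 35, 49]


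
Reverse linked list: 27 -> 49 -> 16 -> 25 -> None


Step 1: curr=27, set curr.next=prev(None) | reversed so far: 27
Step 2: curr=49, set curr.next=prev(27) | reversed so far: 49 -> 27
Step 3: curr=16, set curr.next=prev(49) | reversed so far: 16 -> 49 -> 27
Step 4: curr=25, set curr.next=prev(16) | reversed so far: 25 -> 16 -> 49 -> 27

25 -> 16 -> 49 -> 27 -> None


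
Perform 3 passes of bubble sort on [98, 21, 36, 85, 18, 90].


Initial: [98, 21, 36, 85, 18, 90]
Pass 1: [21, 36, 85, 18, 90, 98] (5 swaps)
Pass 2: [21, 36, 18, 85, 90, 98] (1 swaps)
Pass 3: [21, 18, 36, 85, 90, 98] (1 swaps)

After 3 passes: [21, 18, 36, 85, 90, 98]


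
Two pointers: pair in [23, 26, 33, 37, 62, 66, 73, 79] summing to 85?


lo=0(23)+hi=7(79)=102
lo=0(23)+hi=6(73)=96
lo=0(23)+hi=5(66)=89
lo=0(23)+hi=4(62)=85

Yes: 23+62=85


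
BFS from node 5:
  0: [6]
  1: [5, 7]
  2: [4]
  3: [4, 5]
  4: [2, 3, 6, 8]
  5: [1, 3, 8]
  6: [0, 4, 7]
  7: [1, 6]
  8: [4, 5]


Visit 5, enqueue [1, 3, 8]
Visit 1, enqueue [7]
Visit 3, enqueue [4]
Visit 8, enqueue []
Visit 7, enqueue [6]
Visit 4, enqueue [2]
Visit 6, enqueue [0]
Visit 2, enqueue []
Visit 0, enqueue []

BFS order: [5, 1, 3, 8, 7, 4, 6, 2, 0]


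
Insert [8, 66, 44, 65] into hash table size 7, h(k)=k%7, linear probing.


Insert 8: h=1 -> slot 1
Insert 66: h=3 -> slot 3
Insert 44: h=2 -> slot 2
Insert 65: h=2, 2 probes -> slot 4

Table: [None, 8, 44, 66, 65, None, None]


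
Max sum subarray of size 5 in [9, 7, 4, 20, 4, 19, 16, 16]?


[0:5]: 44
[1:6]: 54
[2:7]: 63
[3:8]: 75

Max: 75 at [3:8]


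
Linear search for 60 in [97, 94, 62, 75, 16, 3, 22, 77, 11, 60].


i=0: 97!=60
i=1: 94!=60
i=2: 62!=60
i=3: 75!=60
i=4: 16!=60
i=5: 3!=60
i=6: 22!=60
i=7: 77!=60
i=8: 11!=60
i=9: 60==60 found!

Found at 9, 10 comps


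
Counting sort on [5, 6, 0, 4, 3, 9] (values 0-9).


Input: [5, 6, 0, 4, 3, 9]
Counts: [1, 0, 0, 1, 1, 1, 1, 0, 0, 1]

Sorted: [0, 3, 4, 5, 6, 9]


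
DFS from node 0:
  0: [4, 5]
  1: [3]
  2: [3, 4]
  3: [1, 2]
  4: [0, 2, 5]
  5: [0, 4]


Visit 0, push [5, 4]
Visit 4, push [5, 2]
Visit 2, push [3]
Visit 3, push [1]
Visit 1, push []
Visit 5, push []

DFS order: [0, 4, 2, 3, 1, 5]


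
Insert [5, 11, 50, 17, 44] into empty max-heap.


Insert 5: [5]
Insert 11: [11, 5]
Insert 50: [50, 5, 11]
Insert 17: [50, 17, 11, 5]
Insert 44: [50, 44, 11, 5, 17]

Final heap: [50, 44, 11, 5, 17]


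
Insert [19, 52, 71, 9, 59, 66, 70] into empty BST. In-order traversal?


Insert 19: root
Insert 52: R from 19
Insert 71: R from 19 -> R from 52
Insert 9: L from 19
Insert 59: R from 19 -> R from 52 -> L from 71
Insert 66: R from 19 -> R from 52 -> L from 71 -> R from 59
Insert 70: R from 19 -> R from 52 -> L from 71 -> R from 59 -> R from 66

In-order: [9, 19, 52, 59, 66, 70, 71]


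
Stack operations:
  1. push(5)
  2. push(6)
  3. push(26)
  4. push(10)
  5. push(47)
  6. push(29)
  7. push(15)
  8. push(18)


push(5) -> [5]
push(6) -> [5, 6]
push(26) -> [5, 6, 26]
push(10) -> [5, 6, 26, 10]
push(47) -> [5, 6, 26, 10, 47]
push(29) -> [5, 6, 26, 10, 47, 29]
push(15) -> [5, 6, 26, 10, 47, 29, 15]
push(18) -> [5, 6, 26, 10, 47, 29, 15, 18]

Final stack: [5, 6, 26, 10, 47, 29, 15, 18]


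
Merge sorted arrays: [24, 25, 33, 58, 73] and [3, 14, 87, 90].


Take 3 from B
Take 14 from B
Take 24 from A
Take 25 from A
Take 33 from A
Take 58 from A
Take 73 from A

Merged: [3, 14, 24, 25, 33, 58, 73, 87, 90]


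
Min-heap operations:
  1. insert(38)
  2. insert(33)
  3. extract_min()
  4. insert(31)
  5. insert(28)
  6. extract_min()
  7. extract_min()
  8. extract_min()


insert(38) -> [38]
insert(33) -> [33, 38]
extract_min()->33, [38]
insert(31) -> [31, 38]
insert(28) -> [28, 38, 31]
extract_min()->28, [31, 38]
extract_min()->31, [38]
extract_min()->38, []

Final heap: []


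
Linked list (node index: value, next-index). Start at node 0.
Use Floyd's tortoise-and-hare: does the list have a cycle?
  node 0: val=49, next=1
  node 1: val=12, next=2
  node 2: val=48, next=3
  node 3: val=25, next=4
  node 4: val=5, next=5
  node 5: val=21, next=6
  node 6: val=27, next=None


Floyd's tortoise (slow, +1) and hare (fast, +2):
  init: slow=0, fast=0
  step 1: slow=1, fast=2
  step 2: slow=2, fast=4
  step 3: slow=3, fast=6
  step 4: fast -> None, no cycle

Cycle: no


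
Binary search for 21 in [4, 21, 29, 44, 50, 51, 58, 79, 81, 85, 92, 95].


Step 1: lo=0, hi=11, mid=5, val=51
Step 2: lo=0, hi=4, mid=2, val=29
Step 3: lo=0, hi=1, mid=0, val=4
Step 4: lo=1, hi=1, mid=1, val=21

Found at index 1


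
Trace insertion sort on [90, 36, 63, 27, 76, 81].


Initial: [90, 36, 63, 27, 76, 81]
Insert 36: [36, 90, 63, 27, 76, 81]
Insert 63: [36, 63, 90, 27, 76, 81]
Insert 27: [27, 36, 63, 90, 76, 81]
Insert 76: [27, 36, 63, 76, 90, 81]
Insert 81: [27, 36, 63, 76, 81, 90]

Sorted: [27, 36, 63, 76, 81, 90]


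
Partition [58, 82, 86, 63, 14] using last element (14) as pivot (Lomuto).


Pivot: 14
Place pivot at 0: [14, 82, 86, 63, 58]

Partitioned: [14, 82, 86, 63, 58]


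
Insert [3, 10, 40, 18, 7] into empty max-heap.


Insert 3: [3]
Insert 10: [10, 3]
Insert 40: [40, 3, 10]
Insert 18: [40, 18, 10, 3]
Insert 7: [40, 18, 10, 3, 7]

Final heap: [40, 18, 10, 3, 7]


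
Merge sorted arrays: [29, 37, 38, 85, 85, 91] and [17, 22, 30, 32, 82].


Take 17 from B
Take 22 from B
Take 29 from A
Take 30 from B
Take 32 from B
Take 37 from A
Take 38 from A
Take 82 from B

Merged: [17, 22, 29, 30, 32, 37, 38, 82, 85, 85, 91]


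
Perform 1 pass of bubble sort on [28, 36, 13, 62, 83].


Initial: [28, 36, 13, 62, 83]
Pass 1: [28, 13, 36, 62, 83] (1 swaps)

After 1 pass: [28, 13, 36, 62, 83]


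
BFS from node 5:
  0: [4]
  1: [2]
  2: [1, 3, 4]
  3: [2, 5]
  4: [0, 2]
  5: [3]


Visit 5, enqueue [3]
Visit 3, enqueue [2]
Visit 2, enqueue [1, 4]
Visit 1, enqueue []
Visit 4, enqueue [0]
Visit 0, enqueue []

BFS order: [5, 3, 2, 1, 4, 0]


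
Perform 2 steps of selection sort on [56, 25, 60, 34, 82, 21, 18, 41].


Initial: [56, 25, 60, 34, 82, 21, 18, 41]
Step 1: min=18 at 6
  Swap: [18, 25, 60, 34, 82, 21, 56, 41]
Step 2: min=21 at 5
  Swap: [18, 21, 60, 34, 82, 25, 56, 41]

After 2 steps: [18, 21, 60, 34, 82, 25, 56, 41]


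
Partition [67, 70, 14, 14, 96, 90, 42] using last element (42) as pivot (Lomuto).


Pivot: 42
  14 <= 42: swap -> [14, 70, 67, 14, 96, 90, 42]
  14 <= 42: swap -> [14, 14, 67, 70, 96, 90, 42]
Place pivot at 2: [14, 14, 42, 70, 96, 90, 67]

Partitioned: [14, 14, 42, 70, 96, 90, 67]


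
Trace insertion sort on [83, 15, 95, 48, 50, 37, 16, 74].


Initial: [83, 15, 95, 48, 50, 37, 16, 74]
Insert 15: [15, 83, 95, 48, 50, 37, 16, 74]
Insert 95: [15, 83, 95, 48, 50, 37, 16, 74]
Insert 48: [15, 48, 83, 95, 50, 37, 16, 74]
Insert 50: [15, 48, 50, 83, 95, 37, 16, 74]
Insert 37: [15, 37, 48, 50, 83, 95, 16, 74]
Insert 16: [15, 16, 37, 48, 50, 83, 95, 74]
Insert 74: [15, 16, 37, 48, 50, 74, 83, 95]

Sorted: [15, 16, 37, 48, 50, 74, 83, 95]


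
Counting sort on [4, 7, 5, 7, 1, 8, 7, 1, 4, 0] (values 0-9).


Input: [4, 7, 5, 7, 1, 8, 7, 1, 4, 0]
Counts: [1, 2, 0, 0, 2, 1, 0, 3, 1, 0]

Sorted: [0, 1, 1, 4, 4, 5, 7, 7, 7, 8]


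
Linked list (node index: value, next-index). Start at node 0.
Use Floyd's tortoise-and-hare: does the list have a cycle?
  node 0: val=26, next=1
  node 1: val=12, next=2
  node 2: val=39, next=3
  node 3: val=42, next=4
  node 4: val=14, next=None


Floyd's tortoise (slow, +1) and hare (fast, +2):
  init: slow=0, fast=0
  step 1: slow=1, fast=2
  step 2: slow=2, fast=4
  step 3: fast -> None, no cycle

Cycle: no


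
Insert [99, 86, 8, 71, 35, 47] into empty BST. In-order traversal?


Insert 99: root
Insert 86: L from 99
Insert 8: L from 99 -> L from 86
Insert 71: L from 99 -> L from 86 -> R from 8
Insert 35: L from 99 -> L from 86 -> R from 8 -> L from 71
Insert 47: L from 99 -> L from 86 -> R from 8 -> L from 71 -> R from 35

In-order: [8, 35, 47, 71, 86, 99]


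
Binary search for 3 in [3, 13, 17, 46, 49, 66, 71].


Step 1: lo=0, hi=6, mid=3, val=46
Step 2: lo=0, hi=2, mid=1, val=13
Step 3: lo=0, hi=0, mid=0, val=3

Found at index 0


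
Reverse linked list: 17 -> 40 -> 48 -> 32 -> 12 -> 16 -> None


Step 1: curr=17, set curr.next=prev(None) | reversed so far: 17
Step 2: curr=40, set curr.next=prev(17) | reversed so far: 40 -> 17
Step 3: curr=48, set curr.next=prev(40) | reversed so far: 48 -> 40 -> 17
Step 4: curr=32, set curr.next=prev(48) | reversed so far: 32 -> 48 -> 40 -> 17
Step 5: curr=12, set curr.next=prev(32) | reversed so far: 12 -> 32 -> 48 -> 40 -> 17
Step 6: curr=16, set curr.next=prev(12) | reversed so far: 16 -> 12 -> 32 -> 48 -> 40 -> 17

16 -> 12 -> 32 -> 48 -> 40 -> 17 -> None


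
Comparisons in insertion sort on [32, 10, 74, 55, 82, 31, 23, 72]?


Algorithm: insertion sort
Input: [32, 10, 74, 55, 82, 31, 23, 72]
Sorted: [10, 23, 31, 32, 55, 72, 74, 82]

19


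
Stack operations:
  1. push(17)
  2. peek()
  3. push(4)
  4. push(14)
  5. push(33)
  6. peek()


push(17) -> [17]
peek()->17
push(4) -> [17, 4]
push(14) -> [17, 4, 14]
push(33) -> [17, 4, 14, 33]
peek()->33

Final stack: [17, 4, 14, 33]


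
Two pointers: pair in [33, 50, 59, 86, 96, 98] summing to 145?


lo=0(33)+hi=5(98)=131
lo=1(50)+hi=5(98)=148
lo=1(50)+hi=4(96)=146
lo=1(50)+hi=3(86)=136
lo=2(59)+hi=3(86)=145

Yes: 59+86=145


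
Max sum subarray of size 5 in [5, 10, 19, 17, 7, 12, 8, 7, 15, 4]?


[0:5]: 58
[1:6]: 65
[2:7]: 63
[3:8]: 51
[4:9]: 49
[5:10]: 46

Max: 65 at [1:6]


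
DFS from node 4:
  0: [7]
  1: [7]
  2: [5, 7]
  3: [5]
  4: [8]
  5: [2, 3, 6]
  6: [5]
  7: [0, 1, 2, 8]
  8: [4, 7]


Visit 4, push [8]
Visit 8, push [7]
Visit 7, push [2, 1, 0]
Visit 0, push []
Visit 1, push []
Visit 2, push [5]
Visit 5, push [6, 3]
Visit 3, push []
Visit 6, push []

DFS order: [4, 8, 7, 0, 1, 2, 5, 3, 6]


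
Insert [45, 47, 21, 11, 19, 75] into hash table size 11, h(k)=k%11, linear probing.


Insert 45: h=1 -> slot 1
Insert 47: h=3 -> slot 3
Insert 21: h=10 -> slot 10
Insert 11: h=0 -> slot 0
Insert 19: h=8 -> slot 8
Insert 75: h=9 -> slot 9

Table: [11, 45, None, 47, None, None, None, None, 19, 75, 21]


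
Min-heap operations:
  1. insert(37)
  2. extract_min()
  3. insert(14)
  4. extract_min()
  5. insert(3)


insert(37) -> [37]
extract_min()->37, []
insert(14) -> [14]
extract_min()->14, []
insert(3) -> [3]

Final heap: [3]


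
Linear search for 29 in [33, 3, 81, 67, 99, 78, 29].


i=0: 33!=29
i=1: 3!=29
i=2: 81!=29
i=3: 67!=29
i=4: 99!=29
i=5: 78!=29
i=6: 29==29 found!

Found at 6, 7 comps


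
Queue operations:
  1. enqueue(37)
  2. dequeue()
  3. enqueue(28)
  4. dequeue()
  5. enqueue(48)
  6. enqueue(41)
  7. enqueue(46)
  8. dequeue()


enqueue(37) -> [37]
dequeue()->37, []
enqueue(28) -> [28]
dequeue()->28, []
enqueue(48) -> [48]
enqueue(41) -> [48, 41]
enqueue(46) -> [48, 41, 46]
dequeue()->48, [41, 46]

Final queue: [41, 46]


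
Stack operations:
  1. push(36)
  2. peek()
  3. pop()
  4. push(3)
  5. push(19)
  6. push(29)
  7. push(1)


push(36) -> [36]
peek()->36
pop()->36, []
push(3) -> [3]
push(19) -> [3, 19]
push(29) -> [3, 19, 29]
push(1) -> [3, 19, 29, 1]

Final stack: [3, 19, 29, 1]


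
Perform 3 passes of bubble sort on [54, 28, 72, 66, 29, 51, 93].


Initial: [54, 28, 72, 66, 29, 51, 93]
Pass 1: [28, 54, 66, 29, 51, 72, 93] (4 swaps)
Pass 2: [28, 54, 29, 51, 66, 72, 93] (2 swaps)
Pass 3: [28, 29, 51, 54, 66, 72, 93] (2 swaps)

After 3 passes: [28, 29, 51, 54, 66, 72, 93]


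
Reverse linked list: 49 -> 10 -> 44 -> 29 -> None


Step 1: curr=49, set curr.next=prev(None) | reversed so far: 49
Step 2: curr=10, set curr.next=prev(49) | reversed so far: 10 -> 49
Step 3: curr=44, set curr.next=prev(10) | reversed so far: 44 -> 10 -> 49
Step 4: curr=29, set curr.next=prev(44) | reversed so far: 29 -> 44 -> 10 -> 49

29 -> 44 -> 10 -> 49 -> None


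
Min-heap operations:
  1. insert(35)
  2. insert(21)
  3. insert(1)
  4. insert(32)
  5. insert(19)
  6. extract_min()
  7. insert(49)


insert(35) -> [35]
insert(21) -> [21, 35]
insert(1) -> [1, 35, 21]
insert(32) -> [1, 32, 21, 35]
insert(19) -> [1, 19, 21, 35, 32]
extract_min()->1, [19, 32, 21, 35]
insert(49) -> [19, 32, 21, 35, 49]

Final heap: [19, 32, 21, 35, 49]


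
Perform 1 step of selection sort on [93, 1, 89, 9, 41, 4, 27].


Initial: [93, 1, 89, 9, 41, 4, 27]
Step 1: min=1 at 1
  Swap: [1, 93, 89, 9, 41, 4, 27]

After 1 step: [1, 93, 89, 9, 41, 4, 27]


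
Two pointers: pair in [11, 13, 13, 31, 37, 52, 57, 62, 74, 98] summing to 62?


lo=0(11)+hi=9(98)=109
lo=0(11)+hi=8(74)=85
lo=0(11)+hi=7(62)=73
lo=0(11)+hi=6(57)=68
lo=0(11)+hi=5(52)=63
lo=0(11)+hi=4(37)=48
lo=1(13)+hi=4(37)=50
lo=2(13)+hi=4(37)=50
lo=3(31)+hi=4(37)=68

No pair found


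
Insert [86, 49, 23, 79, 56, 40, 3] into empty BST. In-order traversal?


Insert 86: root
Insert 49: L from 86
Insert 23: L from 86 -> L from 49
Insert 79: L from 86 -> R from 49
Insert 56: L from 86 -> R from 49 -> L from 79
Insert 40: L from 86 -> L from 49 -> R from 23
Insert 3: L from 86 -> L from 49 -> L from 23

In-order: [3, 23, 40, 49, 56, 79, 86]


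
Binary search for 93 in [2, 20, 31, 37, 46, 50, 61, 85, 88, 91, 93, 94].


Step 1: lo=0, hi=11, mid=5, val=50
Step 2: lo=6, hi=11, mid=8, val=88
Step 3: lo=9, hi=11, mid=10, val=93

Found at index 10


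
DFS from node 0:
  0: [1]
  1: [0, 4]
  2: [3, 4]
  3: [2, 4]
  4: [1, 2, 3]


Visit 0, push [1]
Visit 1, push [4]
Visit 4, push [3, 2]
Visit 2, push [3]
Visit 3, push []

DFS order: [0, 1, 4, 2, 3]


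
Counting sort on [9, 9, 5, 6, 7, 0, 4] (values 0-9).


Input: [9, 9, 5, 6, 7, 0, 4]
Counts: [1, 0, 0, 0, 1, 1, 1, 1, 0, 2]

Sorted: [0, 4, 5, 6, 7, 9, 9]


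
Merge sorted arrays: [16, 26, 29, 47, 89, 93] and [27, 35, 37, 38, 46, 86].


Take 16 from A
Take 26 from A
Take 27 from B
Take 29 from A
Take 35 from B
Take 37 from B
Take 38 from B
Take 46 from B
Take 47 from A
Take 86 from B

Merged: [16, 26, 27, 29, 35, 37, 38, 46, 47, 86, 89, 93]


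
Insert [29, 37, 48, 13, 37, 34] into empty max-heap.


Insert 29: [29]
Insert 37: [37, 29]
Insert 48: [48, 29, 37]
Insert 13: [48, 29, 37, 13]
Insert 37: [48, 37, 37, 13, 29]
Insert 34: [48, 37, 37, 13, 29, 34]

Final heap: [48, 37, 37, 13, 29, 34]


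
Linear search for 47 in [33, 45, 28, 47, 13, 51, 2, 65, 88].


i=0: 33!=47
i=1: 45!=47
i=2: 28!=47
i=3: 47==47 found!

Found at 3, 4 comps


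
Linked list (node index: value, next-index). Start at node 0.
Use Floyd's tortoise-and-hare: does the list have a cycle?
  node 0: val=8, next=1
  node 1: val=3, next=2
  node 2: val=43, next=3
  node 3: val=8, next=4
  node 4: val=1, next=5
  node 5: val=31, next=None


Floyd's tortoise (slow, +1) and hare (fast, +2):
  init: slow=0, fast=0
  step 1: slow=1, fast=2
  step 2: slow=2, fast=4
  step 3: fast 4->5->None, no cycle

Cycle: no


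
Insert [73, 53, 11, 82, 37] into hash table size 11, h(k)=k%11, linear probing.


Insert 73: h=7 -> slot 7
Insert 53: h=9 -> slot 9
Insert 11: h=0 -> slot 0
Insert 82: h=5 -> slot 5
Insert 37: h=4 -> slot 4

Table: [11, None, None, None, 37, 82, None, 73, None, 53, None]


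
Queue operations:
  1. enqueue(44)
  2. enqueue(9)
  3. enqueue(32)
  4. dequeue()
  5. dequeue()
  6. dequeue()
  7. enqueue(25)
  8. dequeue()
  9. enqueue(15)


enqueue(44) -> [44]
enqueue(9) -> [44, 9]
enqueue(32) -> [44, 9, 32]
dequeue()->44, [9, 32]
dequeue()->9, [32]
dequeue()->32, []
enqueue(25) -> [25]
dequeue()->25, []
enqueue(15) -> [15]

Final queue: [15]


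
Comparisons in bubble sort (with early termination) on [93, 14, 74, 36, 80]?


Algorithm: bubble sort (with early termination)
Input: [93, 14, 74, 36, 80]
Sorted: [14, 36, 74, 80, 93]

9


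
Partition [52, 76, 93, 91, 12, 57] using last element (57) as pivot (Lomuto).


Pivot: 57
  52 <= 57: advance i (no swap)
  12 <= 57: swap -> [52, 12, 93, 91, 76, 57]
Place pivot at 2: [52, 12, 57, 91, 76, 93]

Partitioned: [52, 12, 57, 91, 76, 93]


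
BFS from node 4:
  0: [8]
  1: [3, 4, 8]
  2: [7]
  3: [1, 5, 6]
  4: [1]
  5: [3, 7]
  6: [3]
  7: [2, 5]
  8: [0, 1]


Visit 4, enqueue [1]
Visit 1, enqueue [3, 8]
Visit 3, enqueue [5, 6]
Visit 8, enqueue [0]
Visit 5, enqueue [7]
Visit 6, enqueue []
Visit 0, enqueue []
Visit 7, enqueue [2]
Visit 2, enqueue []

BFS order: [4, 1, 3, 8, 5, 6, 0, 7, 2]


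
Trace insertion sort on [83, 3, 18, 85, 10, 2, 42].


Initial: [83, 3, 18, 85, 10, 2, 42]
Insert 3: [3, 83, 18, 85, 10, 2, 42]
Insert 18: [3, 18, 83, 85, 10, 2, 42]
Insert 85: [3, 18, 83, 85, 10, 2, 42]
Insert 10: [3, 10, 18, 83, 85, 2, 42]
Insert 2: [2, 3, 10, 18, 83, 85, 42]
Insert 42: [2, 3, 10, 18, 42, 83, 85]

Sorted: [2, 3, 10, 18, 42, 83, 85]


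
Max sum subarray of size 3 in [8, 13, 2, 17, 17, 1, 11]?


[0:3]: 23
[1:4]: 32
[2:5]: 36
[3:6]: 35
[4:7]: 29

Max: 36 at [2:5]


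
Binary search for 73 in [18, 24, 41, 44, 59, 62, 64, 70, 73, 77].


Step 1: lo=0, hi=9, mid=4, val=59
Step 2: lo=5, hi=9, mid=7, val=70
Step 3: lo=8, hi=9, mid=8, val=73

Found at index 8


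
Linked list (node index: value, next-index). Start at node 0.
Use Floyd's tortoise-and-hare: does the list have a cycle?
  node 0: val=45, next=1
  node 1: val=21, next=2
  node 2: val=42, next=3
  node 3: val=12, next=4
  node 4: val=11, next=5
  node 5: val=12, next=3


Floyd's tortoise (slow, +1) and hare (fast, +2):
  init: slow=0, fast=0
  step 1: slow=1, fast=2
  step 2: slow=2, fast=4
  step 3: slow=3, fast=3
  slow == fast at node 3: cycle detected

Cycle: yes


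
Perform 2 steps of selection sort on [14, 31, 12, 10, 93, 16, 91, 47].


Initial: [14, 31, 12, 10, 93, 16, 91, 47]
Step 1: min=10 at 3
  Swap: [10, 31, 12, 14, 93, 16, 91, 47]
Step 2: min=12 at 2
  Swap: [10, 12, 31, 14, 93, 16, 91, 47]

After 2 steps: [10, 12, 31, 14, 93, 16, 91, 47]


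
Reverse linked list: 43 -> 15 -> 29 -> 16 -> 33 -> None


Step 1: curr=43, set curr.next=prev(None) | reversed so far: 43
Step 2: curr=15, set curr.next=prev(43) | reversed so far: 15 -> 43
Step 3: curr=29, set curr.next=prev(15) | reversed so far: 29 -> 15 -> 43
Step 4: curr=16, set curr.next=prev(29) | reversed so far: 16 -> 29 -> 15 -> 43
Step 5: curr=33, set curr.next=prev(16) | reversed so far: 33 -> 16 -> 29 -> 15 -> 43

33 -> 16 -> 29 -> 15 -> 43 -> None


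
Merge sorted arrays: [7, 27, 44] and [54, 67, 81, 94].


Take 7 from A
Take 27 from A
Take 44 from A

Merged: [7, 27, 44, 54, 67, 81, 94]


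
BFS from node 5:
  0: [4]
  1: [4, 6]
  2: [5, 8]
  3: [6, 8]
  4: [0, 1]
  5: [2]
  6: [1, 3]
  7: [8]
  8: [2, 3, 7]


Visit 5, enqueue [2]
Visit 2, enqueue [8]
Visit 8, enqueue [3, 7]
Visit 3, enqueue [6]
Visit 7, enqueue []
Visit 6, enqueue [1]
Visit 1, enqueue [4]
Visit 4, enqueue [0]
Visit 0, enqueue []

BFS order: [5, 2, 8, 3, 7, 6, 1, 4, 0]


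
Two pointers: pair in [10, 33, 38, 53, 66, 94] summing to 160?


lo=0(10)+hi=5(94)=104
lo=1(33)+hi=5(94)=127
lo=2(38)+hi=5(94)=132
lo=3(53)+hi=5(94)=147
lo=4(66)+hi=5(94)=160

Yes: 66+94=160


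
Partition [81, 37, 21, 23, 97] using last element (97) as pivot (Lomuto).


Pivot: 97
  81 <= 97: advance i (no swap)
  37 <= 97: advance i (no swap)
  21 <= 97: advance i (no swap)
  23 <= 97: advance i (no swap)
Place pivot at 4: [81, 37, 21, 23, 97]

Partitioned: [81, 37, 21, 23, 97]


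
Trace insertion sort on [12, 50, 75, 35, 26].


Initial: [12, 50, 75, 35, 26]
Insert 50: [12, 50, 75, 35, 26]
Insert 75: [12, 50, 75, 35, 26]
Insert 35: [12, 35, 50, 75, 26]
Insert 26: [12, 26, 35, 50, 75]

Sorted: [12, 26, 35, 50, 75]


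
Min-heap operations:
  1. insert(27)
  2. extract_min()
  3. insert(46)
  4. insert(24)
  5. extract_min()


insert(27) -> [27]
extract_min()->27, []
insert(46) -> [46]
insert(24) -> [24, 46]
extract_min()->24, [46]

Final heap: [46]


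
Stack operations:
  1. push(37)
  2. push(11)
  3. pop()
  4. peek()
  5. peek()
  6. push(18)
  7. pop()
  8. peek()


push(37) -> [37]
push(11) -> [37, 11]
pop()->11, [37]
peek()->37
peek()->37
push(18) -> [37, 18]
pop()->18, [37]
peek()->37

Final stack: [37]


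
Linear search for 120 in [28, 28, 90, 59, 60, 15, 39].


i=0: 28!=120
i=1: 28!=120
i=2: 90!=120
i=3: 59!=120
i=4: 60!=120
i=5: 15!=120
i=6: 39!=120

Not found, 7 comps


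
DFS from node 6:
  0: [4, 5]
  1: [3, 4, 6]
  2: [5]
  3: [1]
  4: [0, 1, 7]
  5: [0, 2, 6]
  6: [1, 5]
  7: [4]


Visit 6, push [5, 1]
Visit 1, push [4, 3]
Visit 3, push []
Visit 4, push [7, 0]
Visit 0, push [5]
Visit 5, push [2]
Visit 2, push []
Visit 7, push []

DFS order: [6, 1, 3, 4, 0, 5, 2, 7]


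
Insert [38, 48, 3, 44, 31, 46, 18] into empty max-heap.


Insert 38: [38]
Insert 48: [48, 38]
Insert 3: [48, 38, 3]
Insert 44: [48, 44, 3, 38]
Insert 31: [48, 44, 3, 38, 31]
Insert 46: [48, 44, 46, 38, 31, 3]
Insert 18: [48, 44, 46, 38, 31, 3, 18]

Final heap: [48, 44, 46, 38, 31, 3, 18]


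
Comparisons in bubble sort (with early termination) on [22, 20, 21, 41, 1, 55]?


Algorithm: bubble sort (with early termination)
Input: [22, 20, 21, 41, 1, 55]
Sorted: [1, 20, 21, 22, 41, 55]

15


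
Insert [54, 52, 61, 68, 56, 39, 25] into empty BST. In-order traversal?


Insert 54: root
Insert 52: L from 54
Insert 61: R from 54
Insert 68: R from 54 -> R from 61
Insert 56: R from 54 -> L from 61
Insert 39: L from 54 -> L from 52
Insert 25: L from 54 -> L from 52 -> L from 39

In-order: [25, 39, 52, 54, 56, 61, 68]


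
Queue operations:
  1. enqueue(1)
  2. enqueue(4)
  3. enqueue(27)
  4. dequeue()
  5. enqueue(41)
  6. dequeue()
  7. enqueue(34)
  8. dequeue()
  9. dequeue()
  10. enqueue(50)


enqueue(1) -> [1]
enqueue(4) -> [1, 4]
enqueue(27) -> [1, 4, 27]
dequeue()->1, [4, 27]
enqueue(41) -> [4, 27, 41]
dequeue()->4, [27, 41]
enqueue(34) -> [27, 41, 34]
dequeue()->27, [41, 34]
dequeue()->41, [34]
enqueue(50) -> [34, 50]

Final queue: [34, 50]


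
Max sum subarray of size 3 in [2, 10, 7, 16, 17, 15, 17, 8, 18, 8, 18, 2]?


[0:3]: 19
[1:4]: 33
[2:5]: 40
[3:6]: 48
[4:7]: 49
[5:8]: 40
[6:9]: 43
[7:10]: 34
[8:11]: 44
[9:12]: 28

Max: 49 at [4:7]


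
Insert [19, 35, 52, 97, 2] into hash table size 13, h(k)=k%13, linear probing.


Insert 19: h=6 -> slot 6
Insert 35: h=9 -> slot 9
Insert 52: h=0 -> slot 0
Insert 97: h=6, 1 probes -> slot 7
Insert 2: h=2 -> slot 2

Table: [52, None, 2, None, None, None, 19, 97, None, 35, None, None, None]


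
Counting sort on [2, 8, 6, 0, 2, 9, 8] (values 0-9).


Input: [2, 8, 6, 0, 2, 9, 8]
Counts: [1, 0, 2, 0, 0, 0, 1, 0, 2, 1]

Sorted: [0, 2, 2, 6, 8, 8, 9]


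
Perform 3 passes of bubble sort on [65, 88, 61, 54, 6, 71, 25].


Initial: [65, 88, 61, 54, 6, 71, 25]
Pass 1: [65, 61, 54, 6, 71, 25, 88] (5 swaps)
Pass 2: [61, 54, 6, 65, 25, 71, 88] (4 swaps)
Pass 3: [54, 6, 61, 25, 65, 71, 88] (3 swaps)

After 3 passes: [54, 6, 61, 25, 65, 71, 88]


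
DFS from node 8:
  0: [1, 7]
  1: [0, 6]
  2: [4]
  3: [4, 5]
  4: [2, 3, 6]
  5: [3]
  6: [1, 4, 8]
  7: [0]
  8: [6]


Visit 8, push [6]
Visit 6, push [4, 1]
Visit 1, push [0]
Visit 0, push [7]
Visit 7, push []
Visit 4, push [3, 2]
Visit 2, push []
Visit 3, push [5]
Visit 5, push []

DFS order: [8, 6, 1, 0, 7, 4, 2, 3, 5]


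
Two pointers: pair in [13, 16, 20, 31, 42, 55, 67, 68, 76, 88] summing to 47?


lo=0(13)+hi=9(88)=101
lo=0(13)+hi=8(76)=89
lo=0(13)+hi=7(68)=81
lo=0(13)+hi=6(67)=80
lo=0(13)+hi=5(55)=68
lo=0(13)+hi=4(42)=55
lo=0(13)+hi=3(31)=44
lo=1(16)+hi=3(31)=47

Yes: 16+31=47


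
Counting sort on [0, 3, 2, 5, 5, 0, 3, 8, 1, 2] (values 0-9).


Input: [0, 3, 2, 5, 5, 0, 3, 8, 1, 2]
Counts: [2, 1, 2, 2, 0, 2, 0, 0, 1, 0]

Sorted: [0, 0, 1, 2, 2, 3, 3, 5, 5, 8]


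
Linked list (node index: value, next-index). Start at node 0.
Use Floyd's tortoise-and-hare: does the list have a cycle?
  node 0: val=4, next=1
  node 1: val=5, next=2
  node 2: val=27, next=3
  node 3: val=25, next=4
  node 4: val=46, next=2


Floyd's tortoise (slow, +1) and hare (fast, +2):
  init: slow=0, fast=0
  step 1: slow=1, fast=2
  step 2: slow=2, fast=4
  step 3: slow=3, fast=3
  slow == fast at node 3: cycle detected

Cycle: yes
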